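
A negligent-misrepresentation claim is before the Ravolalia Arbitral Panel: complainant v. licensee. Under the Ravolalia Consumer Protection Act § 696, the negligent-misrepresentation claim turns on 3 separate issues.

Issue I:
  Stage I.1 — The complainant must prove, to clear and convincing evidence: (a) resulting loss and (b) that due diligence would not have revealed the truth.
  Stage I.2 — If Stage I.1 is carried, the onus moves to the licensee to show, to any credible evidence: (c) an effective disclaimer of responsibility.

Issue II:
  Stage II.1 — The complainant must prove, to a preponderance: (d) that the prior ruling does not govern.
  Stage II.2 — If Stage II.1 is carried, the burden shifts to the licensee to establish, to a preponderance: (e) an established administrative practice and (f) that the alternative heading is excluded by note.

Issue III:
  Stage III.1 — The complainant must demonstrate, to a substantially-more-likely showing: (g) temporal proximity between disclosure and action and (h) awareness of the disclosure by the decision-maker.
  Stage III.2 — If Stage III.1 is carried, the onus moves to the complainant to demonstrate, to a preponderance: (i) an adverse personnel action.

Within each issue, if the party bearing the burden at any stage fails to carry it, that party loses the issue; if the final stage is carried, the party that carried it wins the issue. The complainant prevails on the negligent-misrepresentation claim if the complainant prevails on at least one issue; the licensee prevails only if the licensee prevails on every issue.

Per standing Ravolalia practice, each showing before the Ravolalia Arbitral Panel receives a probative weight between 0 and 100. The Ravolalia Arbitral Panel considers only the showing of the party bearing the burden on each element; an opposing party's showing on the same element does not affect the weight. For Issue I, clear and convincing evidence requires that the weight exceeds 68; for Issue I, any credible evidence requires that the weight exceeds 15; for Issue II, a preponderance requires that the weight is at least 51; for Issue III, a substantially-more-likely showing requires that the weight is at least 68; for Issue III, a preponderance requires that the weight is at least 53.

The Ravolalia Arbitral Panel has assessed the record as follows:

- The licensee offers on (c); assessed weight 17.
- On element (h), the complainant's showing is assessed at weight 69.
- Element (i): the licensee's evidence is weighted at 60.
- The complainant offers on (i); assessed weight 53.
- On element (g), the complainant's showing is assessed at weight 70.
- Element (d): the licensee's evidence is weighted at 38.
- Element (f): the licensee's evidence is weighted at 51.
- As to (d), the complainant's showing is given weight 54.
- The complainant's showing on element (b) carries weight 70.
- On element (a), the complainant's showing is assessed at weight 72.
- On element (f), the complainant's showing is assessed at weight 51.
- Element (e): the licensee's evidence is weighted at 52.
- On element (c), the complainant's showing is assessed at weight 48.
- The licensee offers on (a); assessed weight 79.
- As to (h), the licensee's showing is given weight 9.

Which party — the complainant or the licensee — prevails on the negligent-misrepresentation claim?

— Issue I —
At Stage I.1 the complainant must meet clear and convincing evidence (weight exceeds 68): on (a) the weight is 72 (the licensee's 79 is given no effect), > 68, so (a) meets the standard; on (b) the weight is 70, which does exceed 68, so (b) meets the standard.
  The complainant carries Stage I.1; the licensee now bears the burden.
At Stage I.2 the licensee must meet any credible evidence (weight exceeds 15): on (c) the weight is 17 (the complainant's 48 is given no effect), > 15, so (c) meets the standard.
  Stage I.2 carried; the final stage is satisfied.
With every stage satisfied, the licensee prevails on this issue.
— Issue II —
Stage II.1 (complainant, a preponderance, weight is at least 51): (d) 54 (licensee's 38 disregarded) ≥ 51 — meets.
  The complainant carries Stage II.1; the licensee now bears the burden.
Stage II.2 (licensee, a preponderance, weight is at least 51): (e) 52 ≥ 51 — meets; (f) 51 (complainant's 51 disregarded) ≥ 51 — meets.
  All elements met at the final stage.
All stages carried — the licensee prevails on this issue.
— Issue III —
Stage III.1 (complainant, a substantially-more-likely showing, weight is at least 68): (g) 70 ≥ 68 — meets; (h) 69 (licensee's 9 disregarded) ≥ 68 — meets.
  Stage III.1 carried; the burden remains with the complainant.
Stage III.2 (complainant, a preponderance, weight is at least 53): (i) 53 (licensee's 60 disregarded) ≥ 53 — meets.
  Stage III.2 carried; the final stage is satisfied.
With every stage satisfied, the complainant prevails on this issue.
Per-issue: Issue I → licensee; Issue II → licensee; Issue III → complainant. The complainant must prevail on at least one issue; overall, the complainant prevails.

complainant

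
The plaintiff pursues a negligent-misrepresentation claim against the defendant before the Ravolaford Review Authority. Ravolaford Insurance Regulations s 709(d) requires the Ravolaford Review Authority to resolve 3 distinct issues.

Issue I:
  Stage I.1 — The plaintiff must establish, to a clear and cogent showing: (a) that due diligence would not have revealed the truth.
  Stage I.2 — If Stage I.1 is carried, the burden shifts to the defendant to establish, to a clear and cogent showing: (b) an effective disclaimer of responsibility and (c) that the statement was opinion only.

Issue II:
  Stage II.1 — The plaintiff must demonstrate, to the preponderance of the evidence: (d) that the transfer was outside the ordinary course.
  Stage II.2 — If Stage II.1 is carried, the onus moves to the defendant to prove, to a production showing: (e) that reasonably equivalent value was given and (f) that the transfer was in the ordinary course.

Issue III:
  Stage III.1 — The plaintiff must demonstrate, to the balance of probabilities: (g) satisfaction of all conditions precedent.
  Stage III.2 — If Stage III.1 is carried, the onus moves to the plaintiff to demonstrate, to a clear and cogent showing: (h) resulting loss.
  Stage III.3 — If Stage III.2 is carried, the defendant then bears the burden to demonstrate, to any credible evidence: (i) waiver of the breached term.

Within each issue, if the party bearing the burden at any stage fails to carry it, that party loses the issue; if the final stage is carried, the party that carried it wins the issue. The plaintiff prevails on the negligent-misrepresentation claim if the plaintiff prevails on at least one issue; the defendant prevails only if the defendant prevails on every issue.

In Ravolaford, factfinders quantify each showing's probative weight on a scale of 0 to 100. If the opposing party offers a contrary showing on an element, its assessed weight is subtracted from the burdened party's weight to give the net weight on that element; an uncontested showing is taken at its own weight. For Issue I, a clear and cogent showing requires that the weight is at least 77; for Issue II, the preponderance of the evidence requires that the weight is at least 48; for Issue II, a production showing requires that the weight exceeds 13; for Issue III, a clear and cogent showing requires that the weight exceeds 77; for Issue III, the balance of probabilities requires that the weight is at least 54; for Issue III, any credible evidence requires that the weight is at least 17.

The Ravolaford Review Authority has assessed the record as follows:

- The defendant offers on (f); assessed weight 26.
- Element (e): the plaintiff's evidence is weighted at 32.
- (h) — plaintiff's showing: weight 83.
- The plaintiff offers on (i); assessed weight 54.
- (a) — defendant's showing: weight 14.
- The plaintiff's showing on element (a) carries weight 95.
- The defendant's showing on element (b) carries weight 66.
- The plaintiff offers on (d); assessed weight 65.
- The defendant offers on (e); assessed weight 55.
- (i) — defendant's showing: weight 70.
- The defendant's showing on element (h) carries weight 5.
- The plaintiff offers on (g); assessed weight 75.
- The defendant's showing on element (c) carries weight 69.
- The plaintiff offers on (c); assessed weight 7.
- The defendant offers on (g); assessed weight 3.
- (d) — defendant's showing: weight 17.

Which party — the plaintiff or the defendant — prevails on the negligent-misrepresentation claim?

plaintiff

— Issue I —
Stage I.1 — burden on plaintiff; standard: a clear and cogent showing (weight is at least 77).
    (a): 95 − 14 = 81 ≥ 77 [met]
  Stage I.1 is satisfied; the onus moves to the defendant.
Stage I.2 — burden on defendant; standard: a clear and cogent showing (weight is at least 77).
    (b): 66 < 77 [not met]
    (c): 69 − 7 = 62 < 77 [not met]
  The defendant does not carry Stage I.2.
The analysis ends at Stage I.2; the plaintiff prevails on this issue.
— Issue II —
Stage II.1 — burden on plaintiff; standard: the preponderance of the evidence (weight is at least 48).
    (d): 65 − 17 = 48 ≥ 48 [met]
  All elements met. The burden passes to the defendant.
Stage II.2 — burden on defendant; standard: a production showing (weight exceeds 13).
    (e): 55 − 32 = 23 > 13 [met]
    (f): 26 > 13 [met]
  All elements met at the final stage.
Every stage carried; the defendant prevails on this issue.
— Issue III —
At Stage III.1 the plaintiff must meet the balance of probabilities (weight is at least 54): on (g) the weight is 75 less the opposing 3 gives net 72, ≥ 54, so (g) meets the standard.
  All elements met. The plaintiff retains the burden for Stage III.2.
At Stage III.2 the plaintiff must meet a clear and cogent showing (weight exceeds 77): on (h) the weight is 83 less the opposing 5 gives net 78, > 77, so (h) meets the standard.
  All elements met. The burden passes to the defendant.
At Stage III.3 the defendant must meet any credible evidence (weight is at least 17): on (i) the weight is 70 less the opposing 54 gives net 16, < 17, so (i) does not meet the standard.
  Stage III.3 not carried; the defendant fails its burden.
The plaintiff prevails on this issue.
Per-issue: Issue I → plaintiff; Issue II → defendant; Issue III → plaintiff. The plaintiff must prevail on at least one issue; overall, the plaintiff prevails.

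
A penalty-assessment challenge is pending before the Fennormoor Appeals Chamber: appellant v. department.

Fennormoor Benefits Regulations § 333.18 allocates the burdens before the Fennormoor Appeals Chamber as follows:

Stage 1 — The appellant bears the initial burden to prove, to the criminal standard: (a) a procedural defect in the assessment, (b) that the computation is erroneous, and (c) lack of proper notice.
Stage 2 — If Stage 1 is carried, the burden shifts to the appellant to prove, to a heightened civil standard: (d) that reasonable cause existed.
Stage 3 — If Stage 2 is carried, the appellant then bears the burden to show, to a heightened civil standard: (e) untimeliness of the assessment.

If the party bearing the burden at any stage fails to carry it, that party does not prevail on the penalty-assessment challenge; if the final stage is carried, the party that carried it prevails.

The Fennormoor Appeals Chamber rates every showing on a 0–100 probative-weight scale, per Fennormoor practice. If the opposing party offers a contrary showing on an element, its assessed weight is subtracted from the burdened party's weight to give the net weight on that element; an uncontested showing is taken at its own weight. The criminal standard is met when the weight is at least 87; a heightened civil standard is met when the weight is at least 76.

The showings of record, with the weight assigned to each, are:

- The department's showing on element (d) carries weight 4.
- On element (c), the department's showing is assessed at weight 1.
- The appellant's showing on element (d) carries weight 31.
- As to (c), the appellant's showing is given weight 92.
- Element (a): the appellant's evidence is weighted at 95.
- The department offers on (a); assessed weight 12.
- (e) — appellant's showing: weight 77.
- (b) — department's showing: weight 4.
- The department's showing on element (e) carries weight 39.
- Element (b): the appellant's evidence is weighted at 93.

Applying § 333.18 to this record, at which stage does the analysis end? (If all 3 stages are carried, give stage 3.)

stage 1

Stage 1 — burden on appellant; standard: the criminal standard (weight is at least 87).
    (a): 95 − 12 = 83 < 87 [not met]
    (b): 93 − 4 = 89 ≥ 87 [met]
    (c): 92 − 1 = 91 ≥ 87 [met]
  The appellant does not carry Stage 1.
The analysis ends at Stage 1; the department prevails.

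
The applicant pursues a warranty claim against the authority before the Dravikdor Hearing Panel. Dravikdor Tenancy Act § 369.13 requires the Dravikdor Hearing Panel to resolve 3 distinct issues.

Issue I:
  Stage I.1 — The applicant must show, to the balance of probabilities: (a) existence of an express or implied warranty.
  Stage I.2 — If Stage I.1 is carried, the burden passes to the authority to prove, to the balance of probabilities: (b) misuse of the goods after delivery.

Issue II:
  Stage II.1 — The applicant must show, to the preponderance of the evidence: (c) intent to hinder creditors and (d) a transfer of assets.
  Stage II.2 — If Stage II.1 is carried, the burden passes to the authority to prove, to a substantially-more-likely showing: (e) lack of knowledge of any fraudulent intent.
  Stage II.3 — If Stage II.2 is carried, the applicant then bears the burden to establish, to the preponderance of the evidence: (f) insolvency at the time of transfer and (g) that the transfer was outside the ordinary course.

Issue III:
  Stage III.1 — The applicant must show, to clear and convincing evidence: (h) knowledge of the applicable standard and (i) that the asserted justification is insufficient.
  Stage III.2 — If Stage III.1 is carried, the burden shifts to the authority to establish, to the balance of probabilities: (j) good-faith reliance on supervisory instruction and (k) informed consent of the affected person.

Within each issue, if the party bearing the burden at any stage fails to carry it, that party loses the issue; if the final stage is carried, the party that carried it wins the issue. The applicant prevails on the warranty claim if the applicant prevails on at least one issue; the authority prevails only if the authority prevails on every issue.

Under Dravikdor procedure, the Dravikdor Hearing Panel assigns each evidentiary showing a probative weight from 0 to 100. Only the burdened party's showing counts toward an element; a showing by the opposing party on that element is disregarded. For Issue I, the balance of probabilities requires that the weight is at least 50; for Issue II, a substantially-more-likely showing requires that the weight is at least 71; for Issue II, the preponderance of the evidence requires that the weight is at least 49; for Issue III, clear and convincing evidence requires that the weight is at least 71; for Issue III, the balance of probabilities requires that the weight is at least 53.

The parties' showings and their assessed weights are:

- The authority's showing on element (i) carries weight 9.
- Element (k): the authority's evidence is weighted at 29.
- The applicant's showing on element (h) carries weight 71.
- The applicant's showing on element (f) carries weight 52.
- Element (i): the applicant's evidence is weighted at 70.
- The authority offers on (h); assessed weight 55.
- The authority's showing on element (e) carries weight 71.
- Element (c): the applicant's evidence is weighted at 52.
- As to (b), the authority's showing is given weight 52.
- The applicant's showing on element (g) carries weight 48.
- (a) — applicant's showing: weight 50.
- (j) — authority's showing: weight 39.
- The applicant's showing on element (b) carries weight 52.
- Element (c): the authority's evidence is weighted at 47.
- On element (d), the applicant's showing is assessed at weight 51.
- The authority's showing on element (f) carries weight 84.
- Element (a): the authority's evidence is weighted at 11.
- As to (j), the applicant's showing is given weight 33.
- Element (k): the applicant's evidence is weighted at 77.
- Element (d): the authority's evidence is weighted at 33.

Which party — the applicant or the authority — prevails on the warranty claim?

authority

— Issue I —
At Stage I.1 the applicant must meet the balance of probabilities (weight is at least 50): on (a) the weight is 50 (the authority's 11 is given no effect), which does reach 50, so (a) meets the standard.
  Stage I.1 carried; the burden shifts to the authority.
At Stage I.2 the authority must meet the balance of probabilities (weight is at least 50): on (b) the weight is 52 (the applicant's 52 is given no effect), ≥ 50, so (b) meets the standard.
  All elements met at the final stage.
Every stage carried; the authority prevails on this issue.
— Issue II —
At Stage II.1 the applicant must meet the preponderance of the evidence (weight is at least 49): on (c) the weight is 52 (the authority's 47 is given no effect), ≥ 49, so (c) meets the standard; on (d) the weight is 51 (the authority's 33 is given no effect), ≥ 49, so (d) meets the standard.
  The applicant carries Stage II.1; the authority now bears the burden.
At Stage II.2 the authority must meet a substantially-more-likely showing (weight is at least 71): on (e) the weight is 71, ≥ 71, so (e) meets the standard.
  All elements met. The burden passes to the applicant.
At Stage II.3 the applicant must meet the preponderance of the evidence (weight is at least 49): on (f) the weight is 52 (the authority's 84 is given no effect), ≥ 49, so (f) meets the standard; on (g) the weight is 48, which does not reach 49, so (g) does not meet the standard.
  The applicant does not carry Stage II.3.
The authority prevails on this issue.
— Issue III —
Stage III.1 (applicant, clear and convincing evidence, weight is at least 71): (h) 71 (authority's 55 disregarded) ≥ 71 — meets; (i) 70 (authority's 9 disregarded) < 71 — fails.
  Not every element is met, so the applicant fails to carry Stage III.1.
The analysis ends at Stage III.1; the authority prevails on this issue.
Per-issue: Issue I → authority; Issue II → authority; Issue III → authority. The applicant must prevail on at least one issue; overall, the authority prevails.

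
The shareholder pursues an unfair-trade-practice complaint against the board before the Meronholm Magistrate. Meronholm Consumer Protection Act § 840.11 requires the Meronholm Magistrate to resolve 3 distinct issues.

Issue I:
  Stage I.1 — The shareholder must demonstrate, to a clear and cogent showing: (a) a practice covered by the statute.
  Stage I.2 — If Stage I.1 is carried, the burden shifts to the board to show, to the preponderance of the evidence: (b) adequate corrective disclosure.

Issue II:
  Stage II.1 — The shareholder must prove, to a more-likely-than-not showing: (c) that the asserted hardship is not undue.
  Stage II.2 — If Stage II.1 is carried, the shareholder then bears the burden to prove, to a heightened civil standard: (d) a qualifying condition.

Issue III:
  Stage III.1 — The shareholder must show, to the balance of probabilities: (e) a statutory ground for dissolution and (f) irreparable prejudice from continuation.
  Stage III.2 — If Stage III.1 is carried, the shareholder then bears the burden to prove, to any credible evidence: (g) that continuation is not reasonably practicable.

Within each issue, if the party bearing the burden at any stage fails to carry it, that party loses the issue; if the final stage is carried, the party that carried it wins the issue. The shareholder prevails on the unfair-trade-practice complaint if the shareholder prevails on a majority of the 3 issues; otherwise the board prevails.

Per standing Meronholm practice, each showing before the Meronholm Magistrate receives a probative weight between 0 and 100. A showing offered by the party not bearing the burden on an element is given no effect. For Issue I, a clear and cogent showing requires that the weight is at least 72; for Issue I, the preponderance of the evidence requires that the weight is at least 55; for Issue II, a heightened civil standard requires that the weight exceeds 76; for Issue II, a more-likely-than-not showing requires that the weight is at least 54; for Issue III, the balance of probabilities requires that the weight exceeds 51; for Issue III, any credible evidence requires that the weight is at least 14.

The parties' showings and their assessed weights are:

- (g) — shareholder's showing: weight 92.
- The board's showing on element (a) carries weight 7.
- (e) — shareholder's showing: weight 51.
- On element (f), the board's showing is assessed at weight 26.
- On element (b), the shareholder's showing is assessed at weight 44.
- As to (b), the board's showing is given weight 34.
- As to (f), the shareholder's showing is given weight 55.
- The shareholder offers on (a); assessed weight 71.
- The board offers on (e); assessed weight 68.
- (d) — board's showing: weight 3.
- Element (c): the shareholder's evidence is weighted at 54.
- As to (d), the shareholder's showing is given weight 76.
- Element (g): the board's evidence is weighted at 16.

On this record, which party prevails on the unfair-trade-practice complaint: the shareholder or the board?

board

— Issue I —
At Stage I.1 the shareholder must meet a clear and cogent showing (weight is at least 72): on (a) the weight is 71 (the board's 7 is given no effect), < 72, so (a) does not meet the standard.
  Stage I.1 not carried; the shareholder fails its burden.
The board prevails on this issue.
— Issue II —
Stage II.1 (shareholder, a more-likely-than-not showing, weight is at least 54): (c) 54 ≥ 54 — meets.
  Stage II.1 is satisfied; the shareholder continues to bear the burden.
Stage II.2 (shareholder, a heightened civil standard, weight exceeds 76): (d) 76 (board's 3 disregarded) ≤ 76 — fails.
  Stage II.2 not carried; the shareholder fails its burden.
So the board prevails on this issue.
— Issue III —
Stage III.1 — burden on shareholder; standard: the balance of probabilities (weight exceeds 51).
    (e): 51 (board's 68 disregarded) ≤ 51 [not met]
    (f): 55 (board's 26 disregarded) > 51 [met]
  The shareholder does not carry Stage III.1.
The analysis ends at Stage III.1; the board prevails on this issue.
Per-issue: Issue I → board; Issue II → board; Issue III → board. The shareholder must prevail on a majority of issues; overall, the board prevails.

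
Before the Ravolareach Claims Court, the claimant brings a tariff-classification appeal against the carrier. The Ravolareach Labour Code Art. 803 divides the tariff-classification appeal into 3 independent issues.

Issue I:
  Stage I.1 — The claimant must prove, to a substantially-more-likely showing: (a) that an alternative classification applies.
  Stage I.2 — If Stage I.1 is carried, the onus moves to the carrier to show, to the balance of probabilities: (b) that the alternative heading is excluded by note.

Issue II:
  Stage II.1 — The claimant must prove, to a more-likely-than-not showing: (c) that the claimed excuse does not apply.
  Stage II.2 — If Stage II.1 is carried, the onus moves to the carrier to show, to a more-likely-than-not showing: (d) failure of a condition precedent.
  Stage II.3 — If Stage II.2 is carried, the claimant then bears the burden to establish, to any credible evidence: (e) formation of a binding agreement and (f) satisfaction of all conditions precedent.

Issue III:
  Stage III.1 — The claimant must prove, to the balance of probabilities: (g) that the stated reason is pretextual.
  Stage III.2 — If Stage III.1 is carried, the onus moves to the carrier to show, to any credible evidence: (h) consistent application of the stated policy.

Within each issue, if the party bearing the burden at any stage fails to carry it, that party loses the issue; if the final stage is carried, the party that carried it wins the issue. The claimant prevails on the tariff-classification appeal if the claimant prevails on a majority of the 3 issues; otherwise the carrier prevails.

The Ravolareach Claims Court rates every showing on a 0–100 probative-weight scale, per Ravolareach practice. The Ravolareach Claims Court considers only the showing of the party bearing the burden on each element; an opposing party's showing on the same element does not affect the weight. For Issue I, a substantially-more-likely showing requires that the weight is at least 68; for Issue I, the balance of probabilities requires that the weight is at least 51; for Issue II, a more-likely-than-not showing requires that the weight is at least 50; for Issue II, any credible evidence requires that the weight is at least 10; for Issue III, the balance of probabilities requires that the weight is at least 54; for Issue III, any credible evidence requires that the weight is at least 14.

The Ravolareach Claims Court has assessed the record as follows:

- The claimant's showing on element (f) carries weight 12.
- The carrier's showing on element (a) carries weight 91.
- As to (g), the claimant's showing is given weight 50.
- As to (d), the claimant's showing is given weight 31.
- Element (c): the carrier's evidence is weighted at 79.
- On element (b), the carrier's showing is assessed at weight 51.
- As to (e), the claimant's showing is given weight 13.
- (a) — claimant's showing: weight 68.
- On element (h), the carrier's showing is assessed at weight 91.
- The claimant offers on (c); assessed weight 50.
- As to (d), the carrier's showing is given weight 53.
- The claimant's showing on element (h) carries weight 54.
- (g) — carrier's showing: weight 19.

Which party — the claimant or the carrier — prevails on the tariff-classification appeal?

carrier

— Issue I —
Stage I.1 (claimant, a substantially-more-likely showing, weight is at least 68): (a) 68 (carrier's 91 disregarded) ≥ 68 — meets.
  The claimant carries Stage I.1; the carrier now bears the burden.
Stage I.2 (carrier, the balance of probabilities, weight is at least 51): (b) 51 ≥ 51 — meets.
  All elements met at the final stage.
All stages carried — the carrier prevails on this issue.
— Issue II —
At Stage II.1 the claimant must meet a more-likely-than-not showing (weight is at least 50): on (c) the weight is 50 (the carrier's 79 is given no effect), ≥ 50, so (c) meets the standard.
  Stage II.1 is satisfied; the onus moves to the carrier.
At Stage II.2 the carrier must meet a more-likely-than-not showing (weight is at least 50): on (d) the weight is 53 (the claimant's 31 is given no effect), ≥ 50, so (d) meets the standard.
  Stage II.2 carried; the burden shifts to the claimant.
At Stage II.3 the claimant must meet any credible evidence (weight is at least 10): on (e) the weight is 13, which does reach 10, so (e) meets the standard; on (f) the weight is 12, which does reach 10, so (f) meets the standard.
  The claimant carries the last stage.
With every stage satisfied, the claimant prevails on this issue.
— Issue III —
Stage III.1 — burden on claimant; standard: the balance of probabilities (weight is at least 54).
    (g): 50 (carrier's 19 disregarded) < 54 [not met]
  The claimant does not carry Stage III.1.
So the carrier prevails on this issue.
Per-issue: Issue I → carrier; Issue II → claimant; Issue III → carrier. The claimant must prevail on a majority of issues; overall, the carrier prevails.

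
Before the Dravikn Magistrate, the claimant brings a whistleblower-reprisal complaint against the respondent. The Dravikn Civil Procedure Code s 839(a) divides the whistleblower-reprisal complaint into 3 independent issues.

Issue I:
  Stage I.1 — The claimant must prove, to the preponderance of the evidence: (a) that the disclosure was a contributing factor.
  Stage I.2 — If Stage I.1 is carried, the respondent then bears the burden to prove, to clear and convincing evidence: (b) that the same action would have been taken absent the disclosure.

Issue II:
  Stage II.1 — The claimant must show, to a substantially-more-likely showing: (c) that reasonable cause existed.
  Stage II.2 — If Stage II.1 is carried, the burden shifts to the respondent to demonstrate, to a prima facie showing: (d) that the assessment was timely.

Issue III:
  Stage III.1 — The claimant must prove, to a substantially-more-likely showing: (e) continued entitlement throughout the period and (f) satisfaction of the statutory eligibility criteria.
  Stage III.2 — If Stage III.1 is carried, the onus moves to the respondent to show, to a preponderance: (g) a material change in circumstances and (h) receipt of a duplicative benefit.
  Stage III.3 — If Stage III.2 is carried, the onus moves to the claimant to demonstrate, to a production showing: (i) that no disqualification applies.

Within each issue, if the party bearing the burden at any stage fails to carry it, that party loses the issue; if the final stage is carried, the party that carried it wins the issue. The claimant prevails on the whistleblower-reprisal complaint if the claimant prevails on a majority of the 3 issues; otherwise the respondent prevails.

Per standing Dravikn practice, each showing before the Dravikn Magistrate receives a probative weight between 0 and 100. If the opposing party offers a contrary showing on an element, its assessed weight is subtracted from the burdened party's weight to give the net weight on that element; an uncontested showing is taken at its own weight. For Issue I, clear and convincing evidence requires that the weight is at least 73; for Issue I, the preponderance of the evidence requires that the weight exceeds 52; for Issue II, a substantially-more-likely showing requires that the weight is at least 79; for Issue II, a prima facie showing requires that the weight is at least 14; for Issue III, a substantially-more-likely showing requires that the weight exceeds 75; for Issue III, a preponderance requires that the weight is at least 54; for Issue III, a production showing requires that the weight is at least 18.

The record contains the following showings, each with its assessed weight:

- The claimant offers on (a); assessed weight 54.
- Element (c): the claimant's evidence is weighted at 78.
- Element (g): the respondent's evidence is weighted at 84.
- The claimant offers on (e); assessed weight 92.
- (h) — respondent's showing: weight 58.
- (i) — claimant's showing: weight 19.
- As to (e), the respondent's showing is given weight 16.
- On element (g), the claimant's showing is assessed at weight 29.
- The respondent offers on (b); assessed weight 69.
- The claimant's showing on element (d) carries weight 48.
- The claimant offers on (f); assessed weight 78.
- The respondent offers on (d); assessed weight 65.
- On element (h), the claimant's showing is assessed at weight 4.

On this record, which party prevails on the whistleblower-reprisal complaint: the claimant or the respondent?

claimant

— Issue I —
At Stage I.1 the claimant must meet the preponderance of the evidence (weight exceeds 52): on (a) the weight is 54, > 52, so (a) meets the standard.
  Stage I.1 is satisfied; the onus moves to the respondent.
At Stage I.2 the respondent must meet clear and convincing evidence (weight is at least 73): on (b) the weight is 69, which does not reach 73, so (b) does not meet the standard.
  Not every element is met, so the respondent fails to carry Stage I.2.
The claimant prevails on this issue.
— Issue II —
At Stage II.1 the claimant must meet a substantially-more-likely showing (weight is at least 79): on (c) the weight is 78, which does not reach 79, so (c) does not meet the standard.
  Not every element is met, so the claimant fails to carry Stage II.1.
The respondent prevails on this issue.
— Issue III —
At Stage III.1 the claimant must meet a substantially-more-likely showing (weight exceeds 75): on (e) the weight is 92 less the opposing 16 gives net 76, > 75, so (e) meets the standard; on (f) the weight is 78, > 75, so (f) meets the standard.
  The claimant carries Stage III.1; the respondent now bears the burden.
At Stage III.2 the respondent must meet a preponderance (weight is at least 54): on (g) the weight is 84 less the opposing 29 gives net 55, which does reach 54, so (g) meets the standard; on (h) the weight is 58 less the opposing 4 gives net 54, which does reach 54, so (h) meets the standard.
  The respondent carries Stage III.2; the claimant now bears the burden.
At Stage III.3 the claimant must meet a production showing (weight is at least 18): on (i) the weight is 19, which does reach 18, so (i) meets the standard.
  Stage III.3 carried; the final stage is satisfied.
With every stage satisfied, the claimant prevails on this issue.
Per-issue: Issue I → claimant; Issue II → respondent; Issue III → claimant. The claimant must prevail on a majority of issues; overall, the claimant prevails.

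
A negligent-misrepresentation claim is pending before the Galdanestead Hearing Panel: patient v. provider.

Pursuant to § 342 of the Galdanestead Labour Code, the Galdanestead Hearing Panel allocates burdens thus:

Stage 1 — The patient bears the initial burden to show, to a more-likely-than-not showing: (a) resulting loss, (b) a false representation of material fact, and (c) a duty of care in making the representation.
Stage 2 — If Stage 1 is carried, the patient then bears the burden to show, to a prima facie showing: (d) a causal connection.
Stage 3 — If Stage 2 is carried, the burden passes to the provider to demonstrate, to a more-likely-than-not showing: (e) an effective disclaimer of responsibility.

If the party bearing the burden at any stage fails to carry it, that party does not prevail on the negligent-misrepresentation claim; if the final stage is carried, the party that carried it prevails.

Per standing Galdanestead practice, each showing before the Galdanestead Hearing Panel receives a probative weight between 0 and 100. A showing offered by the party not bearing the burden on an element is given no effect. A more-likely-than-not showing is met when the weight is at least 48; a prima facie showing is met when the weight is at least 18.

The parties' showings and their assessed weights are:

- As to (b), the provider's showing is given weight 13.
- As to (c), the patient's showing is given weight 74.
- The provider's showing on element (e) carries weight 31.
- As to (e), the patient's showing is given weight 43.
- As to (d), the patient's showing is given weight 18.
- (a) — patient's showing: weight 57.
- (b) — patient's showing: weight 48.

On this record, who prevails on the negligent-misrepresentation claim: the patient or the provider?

At Stage 1 the patient must meet a more-likely-than-not showing (weight is at least 48): on (a) the weight is 57, which does reach 48, so (a) meets the standard; on (b) the weight is 48 (the provider's 13 is given no effect), which does reach 48, so (b) meets the standard; on (c) the weight is 74, which does reach 48, so (c) meets the standard.
  Stage 1 is satisfied; the patient continues to bear the burden.
At Stage 2 the patient must meet a prima facie showing (weight is at least 18): on (d) the weight is 18, which does reach 18, so (d) meets the standard.
  All elements met. The burden passes to the provider.
At Stage 3 the provider must meet a more-likely-than-not showing (weight is at least 48): on (e) the weight is 31 (the patient's 43 is given no effect), < 48, so (e) does not meet the standard.
  Not every element is met, so the provider fails to carry Stage 3.
So the patient prevails.

patient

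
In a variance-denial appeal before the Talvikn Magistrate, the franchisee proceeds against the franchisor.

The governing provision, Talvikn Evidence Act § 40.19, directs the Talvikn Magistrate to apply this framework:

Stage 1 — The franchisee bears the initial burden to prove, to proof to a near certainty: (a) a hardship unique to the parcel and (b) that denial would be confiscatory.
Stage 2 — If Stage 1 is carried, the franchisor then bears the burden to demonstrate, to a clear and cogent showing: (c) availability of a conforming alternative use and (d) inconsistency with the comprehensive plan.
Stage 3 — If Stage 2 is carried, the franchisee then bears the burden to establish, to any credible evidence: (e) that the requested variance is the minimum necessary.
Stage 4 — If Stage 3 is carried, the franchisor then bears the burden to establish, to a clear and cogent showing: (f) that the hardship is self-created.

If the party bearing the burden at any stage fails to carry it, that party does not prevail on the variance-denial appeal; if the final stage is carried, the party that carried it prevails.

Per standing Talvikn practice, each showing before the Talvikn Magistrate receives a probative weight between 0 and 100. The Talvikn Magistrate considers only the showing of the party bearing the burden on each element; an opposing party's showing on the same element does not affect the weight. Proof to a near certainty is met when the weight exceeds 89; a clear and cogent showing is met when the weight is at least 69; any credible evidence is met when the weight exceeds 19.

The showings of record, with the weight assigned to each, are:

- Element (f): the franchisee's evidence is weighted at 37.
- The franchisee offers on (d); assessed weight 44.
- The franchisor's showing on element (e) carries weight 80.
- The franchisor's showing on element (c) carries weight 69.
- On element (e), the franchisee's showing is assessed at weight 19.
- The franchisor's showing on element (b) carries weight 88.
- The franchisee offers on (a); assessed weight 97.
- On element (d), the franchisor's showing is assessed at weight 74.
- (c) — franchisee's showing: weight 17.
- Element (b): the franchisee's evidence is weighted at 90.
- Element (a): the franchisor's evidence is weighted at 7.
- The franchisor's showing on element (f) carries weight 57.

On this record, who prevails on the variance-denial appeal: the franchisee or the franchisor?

franchisor

At Stage 1 the franchisee must meet proof to a near certainty (weight exceeds 89): on (a) the weight is 97 (the franchisor's 7 is given no effect), > 89, so (a) meets the standard; on (b) the weight is 90 (the franchisor's 88 is given no effect), which does exceed 89, so (b) meets the standard.
  Stage 1 is satisfied; the onus moves to the franchisor.
At Stage 2 the franchisor must meet a clear and cogent showing (weight is at least 69): on (c) the weight is 69 (the franchisee's 17 is given no effect), ≥ 69, so (c) meets the standard; on (d) the weight is 74 (the franchisee's 44 is given no effect), ≥ 69, so (d) meets the standard.
  All elements met. The burden passes to the franchisee.
At Stage 3 the franchisee must meet any credible evidence (weight exceeds 19): on (e) the weight is 19 (the franchisor's 80 is given no effect), which does not exceed 19, so (e) does not meet the standard.
  The franchisee does not carry Stage 3.
The analysis ends at Stage 3; the franchisor prevails.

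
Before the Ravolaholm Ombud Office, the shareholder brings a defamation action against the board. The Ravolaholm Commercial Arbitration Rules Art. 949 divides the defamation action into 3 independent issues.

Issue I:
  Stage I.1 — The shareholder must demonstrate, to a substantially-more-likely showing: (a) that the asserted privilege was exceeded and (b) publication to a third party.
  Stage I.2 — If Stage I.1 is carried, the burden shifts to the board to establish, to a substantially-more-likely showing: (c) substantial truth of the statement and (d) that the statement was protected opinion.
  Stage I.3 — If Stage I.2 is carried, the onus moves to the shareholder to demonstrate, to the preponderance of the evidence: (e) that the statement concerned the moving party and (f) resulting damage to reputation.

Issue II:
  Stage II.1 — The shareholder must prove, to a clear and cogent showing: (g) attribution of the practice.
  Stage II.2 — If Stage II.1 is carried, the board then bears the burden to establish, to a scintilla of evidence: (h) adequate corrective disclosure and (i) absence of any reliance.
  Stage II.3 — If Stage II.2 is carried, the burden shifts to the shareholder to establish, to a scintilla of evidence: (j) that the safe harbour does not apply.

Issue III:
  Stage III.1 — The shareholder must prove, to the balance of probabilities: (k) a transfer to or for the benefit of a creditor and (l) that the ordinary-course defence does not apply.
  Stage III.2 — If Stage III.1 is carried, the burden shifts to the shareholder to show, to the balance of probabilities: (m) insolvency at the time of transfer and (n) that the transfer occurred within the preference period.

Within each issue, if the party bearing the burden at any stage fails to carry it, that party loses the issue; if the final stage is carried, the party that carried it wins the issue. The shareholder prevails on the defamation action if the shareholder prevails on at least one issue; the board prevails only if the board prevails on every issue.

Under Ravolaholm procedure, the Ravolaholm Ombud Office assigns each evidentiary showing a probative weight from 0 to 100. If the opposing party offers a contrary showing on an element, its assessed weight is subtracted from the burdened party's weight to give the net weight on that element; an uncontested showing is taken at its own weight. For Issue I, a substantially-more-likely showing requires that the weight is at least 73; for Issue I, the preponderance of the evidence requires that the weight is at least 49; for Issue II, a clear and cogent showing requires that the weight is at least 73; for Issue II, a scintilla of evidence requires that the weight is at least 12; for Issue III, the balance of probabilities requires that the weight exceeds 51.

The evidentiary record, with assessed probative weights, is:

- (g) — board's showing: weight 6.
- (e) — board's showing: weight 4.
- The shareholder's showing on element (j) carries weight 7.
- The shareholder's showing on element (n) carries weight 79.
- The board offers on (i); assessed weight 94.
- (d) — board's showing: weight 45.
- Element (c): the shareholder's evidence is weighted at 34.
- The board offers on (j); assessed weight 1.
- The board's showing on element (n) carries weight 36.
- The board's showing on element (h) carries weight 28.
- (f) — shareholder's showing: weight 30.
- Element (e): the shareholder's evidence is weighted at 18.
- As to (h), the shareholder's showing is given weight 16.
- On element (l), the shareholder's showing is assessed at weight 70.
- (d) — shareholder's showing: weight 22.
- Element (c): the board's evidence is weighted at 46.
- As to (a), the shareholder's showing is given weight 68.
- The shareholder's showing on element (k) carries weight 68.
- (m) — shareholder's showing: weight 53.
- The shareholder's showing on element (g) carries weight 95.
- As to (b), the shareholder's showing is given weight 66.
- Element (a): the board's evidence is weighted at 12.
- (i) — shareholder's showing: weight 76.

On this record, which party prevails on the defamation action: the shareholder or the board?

— Issue I —
At Stage I.1 the shareholder must meet a substantially-more-likely showing (weight is at least 73): on (a) the weight is 68 less the opposing 12 gives net 56, which does not reach 73, so (a) does not meet the standard; on (b) the weight is 66, which does not reach 73, so (b) does not meet the standard.
  Not every element is met, so the shareholder fails to carry Stage I.1.
So the board prevails on this issue.
— Issue II —
Stage II.1 — burden on shareholder; standard: a clear and cogent showing (weight is at least 73).
    (g): 95 − 6 = 89 ≥ 73 [met]
  All elements met. The burden passes to the board.
Stage II.2 — burden on board; standard: a scintilla of evidence (weight is at least 12).
    (h): 28 − 16 = 12 ≥ 12 [met]
    (i): 94 − 76 = 18 ≥ 12 [met]
  All elements met. The burden passes to the shareholder.
Stage II.3 — burden on shareholder; standard: a scintilla of evidence (weight is at least 12).
    (j): 7 − 1 = 6 < 12 [not met]
  Stage II.3 not carried; the shareholder fails its burden.
So the board prevails on this issue.
— Issue III —
At Stage III.1 the shareholder must meet the balance of probabilities (weight exceeds 51): on (k) the weight is 68, > 51, so (k) meets the standard; on (l) the weight is 70, which does exceed 51, so (l) meets the standard.
  Stage III.1 carried; the burden remains with the shareholder.
At Stage III.2 the shareholder must meet the balance of probabilities (weight exceeds 51): on (m) the weight is 53, > 51, so (m) meets the standard; on (n) the weight is 79 less the opposing 36 gives net 43, which does not exceed 51, so (n) does not meet the standard.
  Stage III.2 not carried; the shareholder fails its burden.
So the board prevails on this issue.
Per-issue: Issue I → board; Issue II → board; Issue III → board. The shareholder must prevail on at least one issue; overall, the board prevails.

board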